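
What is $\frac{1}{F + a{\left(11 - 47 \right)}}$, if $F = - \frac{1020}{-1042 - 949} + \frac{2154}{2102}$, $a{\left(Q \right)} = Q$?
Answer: $- \frac{2092541}{72115149} \approx -0.029017$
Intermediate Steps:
$F = \frac{3216327}{2092541}$ ($F = - \frac{1020}{-1042 - 949} + 2154 \cdot \frac{1}{2102} = - \frac{1020}{-1991} + \frac{1077}{1051} = \left(-1020\right) \left(- \frac{1}{1991}\right) + \frac{1077}{1051} = \frac{1020}{1991} + \frac{1077}{1051} = \frac{3216327}{2092541} \approx 1.537$)
$\frac{1}{F + a{\left(11 - 47 \right)}} = \frac{1}{\frac{3216327}{2092541} + \left(11 - 47\right)} = \frac{1}{\frac{3216327}{2092541} - 36} = \frac{1}{- \frac{72115149}{2092541}} = - \frac{2092541}{72115149}$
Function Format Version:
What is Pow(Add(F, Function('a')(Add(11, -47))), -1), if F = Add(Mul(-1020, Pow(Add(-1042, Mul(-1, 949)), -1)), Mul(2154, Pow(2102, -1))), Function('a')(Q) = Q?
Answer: Rational(-2092541, 72115149) ≈ -0.029017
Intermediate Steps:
F = Rational(3216327, 2092541) (F = Add(Mul(-1020, Pow(Add(-1042, -949), -1)), Mul(2154, Rational(1, 2102))) = Add(Mul(-1020, Pow(-1991, -1)), Rational(1077, 1051)) = Add(Mul(-1020, Rational(-1, 1991)), Rational(1077, 1051)) = Add(Rational(1020, 1991), Rational(1077, 1051)) = Rational(3216327, 2092541) ≈ 1.5370)
Pow(Add(F, Function('a')(Add(11, -47))), -1) = Pow(Add(Rational(3216327, 2092541), Add(11, -47)), -1) = Pow(Add(Rational(3216327, 2092541), -36), -1) = Pow(Rational(-72115149, 2092541), -1) = Rational(-2092541, 72115149)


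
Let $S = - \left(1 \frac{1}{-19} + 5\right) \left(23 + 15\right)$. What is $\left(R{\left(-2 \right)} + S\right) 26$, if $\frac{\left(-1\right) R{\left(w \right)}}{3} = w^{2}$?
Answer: $-5200$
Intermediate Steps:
$S = -188$ ($S = - \left(1 \left(- \frac{1}{19}\right) + 5\right) 38 = - \left(- \frac{1}{19} + 5\right) 38 = - \frac{94 \cdot 38}{19} = \left(-1\right) 188 = -188$)
$R{\left(w \right)} = - 3 w^{2}$
$\left(R{\left(-2 \right)} + S\right) 26 = \left(- 3 \left(-2\right)^{2} - 188\right) 26 = \left(\left(-3\right) 4 - 188\right) 26 = \left(-12 - 188\right) 26 = \left(-200\right) 26 = -5200$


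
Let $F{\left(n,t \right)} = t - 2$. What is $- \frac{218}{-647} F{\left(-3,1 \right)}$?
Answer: $- \frac{218}{647} \approx -0.33694$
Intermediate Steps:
$F{\left(n,t \right)} = -2 + t$ ($F{\left(n,t \right)} = t - 2 = -2 + t$)
$- \frac{218}{-647} F{\left(-3,1 \right)} = - \frac{218}{-647} \left(-2 + 1\right) = \left(-218\right) \left(- \frac{1}{647}\right) \left(-1\right) = \frac{218}{647} \left(-1\right) = - \frac{218}{647}$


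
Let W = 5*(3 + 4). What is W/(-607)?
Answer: -35/607 ≈ -0.057661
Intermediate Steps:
W = 35 (W = 5*7 = 35)
W/(-607) = 35/(-607) = 35*(-1/607) = -35/607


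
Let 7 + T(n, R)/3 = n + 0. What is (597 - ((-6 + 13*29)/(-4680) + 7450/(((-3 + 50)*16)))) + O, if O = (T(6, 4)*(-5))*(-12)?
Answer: 11195204/27495 ≈ 407.17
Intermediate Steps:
T(n, R) = -21 + 3*n (T(n, R) = -21 + 3*(n + 0) = -21 + 3*n)
O = -180 (O = ((-21 + 3*6)*(-5))*(-12) = ((-21 + 18)*(-5))*(-12) = -3*(-5)*(-12) = 15*(-12) = -180)
(597 - ((-6 + 13*29)/(-4680) + 7450/(((-3 + 50)*16)))) + O = (597 - ((-6 + 13*29)/(-4680) + 7450/(((-3 + 50)*16)))) - 180 = (597 - ((-6 + 377)*(-1/4680) + 7450/((47*16)))) - 180 = (597 - (371*(-1/4680) + 7450/752)) - 180 = (597 - (-371/4680 + 7450*(1/752))) - 180 = (597 - (-371/4680 + 3725/376)) - 180 = (597 - 1*270211/27495) - 180 = (597 - 270211/27495) - 180 = 16144304/27495 - 180 = 11195204/27495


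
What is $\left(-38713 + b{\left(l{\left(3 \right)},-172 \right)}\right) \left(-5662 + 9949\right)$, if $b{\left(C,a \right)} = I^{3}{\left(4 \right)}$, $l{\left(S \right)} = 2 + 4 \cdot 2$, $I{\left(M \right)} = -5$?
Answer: $-166498506$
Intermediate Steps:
$l{\left(S \right)} = 10$ ($l{\left(S \right)} = 2 + 8 = 10$)
$b{\left(C,a \right)} = -125$ ($b{\left(C,a \right)} = \left(-5\right)^{3} = -125$)
$\left(-38713 + b{\left(l{\left(3 \right)},-172 \right)}\right) \left(-5662 + 9949\right) = \left(-38713 - 125\right) \left(-5662 + 9949\right) = \left(-38838\right) 4287 = -166498506$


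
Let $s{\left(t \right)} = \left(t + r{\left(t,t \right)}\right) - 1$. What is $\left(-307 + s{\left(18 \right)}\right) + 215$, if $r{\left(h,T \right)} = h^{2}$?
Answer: $249$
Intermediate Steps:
$s{\left(t \right)} = -1 + t + t^{2}$ ($s{\left(t \right)} = \left(t + t^{2}\right) - 1 = -1 + t + t^{2}$)
$\left(-307 + s{\left(18 \right)}\right) + 215 = \left(-307 + \left(-1 + 18 + 18^{2}\right)\right) + 215 = \left(-307 + \left(-1 + 18 + 324\right)\right) + 215 = \left(-307 + 341\right) + 215 = 34 + 215 = 249$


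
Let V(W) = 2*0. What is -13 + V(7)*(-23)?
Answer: -13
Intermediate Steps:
V(W) = 0
-13 + V(7)*(-23) = -13 + 0*(-23) = -13 + 0 = -13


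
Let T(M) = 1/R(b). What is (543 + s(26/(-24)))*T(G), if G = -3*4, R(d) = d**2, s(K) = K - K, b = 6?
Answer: 181/12 ≈ 15.083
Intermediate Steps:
s(K) = 0
G = -12
T(M) = 1/36 (T(M) = 1/(6**2) = 1/36)
(543 + s(26/(-24)))*T(G) = (543 + 0)*(1/36) = 543*(1/36) = 181/12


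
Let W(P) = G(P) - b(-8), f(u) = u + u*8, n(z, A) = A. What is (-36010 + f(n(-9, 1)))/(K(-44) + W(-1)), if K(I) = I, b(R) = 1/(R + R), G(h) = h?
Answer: 576016/719 ≈ 801.13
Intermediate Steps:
b(R) = 1/(2*R)
f(u) = 9*u (f(u) = u + 8*u = 9*u)
W(P) = 1/16 + P (W(P) = P - 1/(2*(-8)) = P - (-1)/(2*8) = P - 1*(-1/16) = P + 1/16 = 1/16 + P)
(-36010 + f(n(-9, 1)))/(K(-44) + W(-1)) = (-36010 + 9*1)/(-44 + (1/16 - 1)) = (-36010 + 9)/(-44 - 15/16) = -36001/(-719/16) = -36001*(-16/719) = 576016/719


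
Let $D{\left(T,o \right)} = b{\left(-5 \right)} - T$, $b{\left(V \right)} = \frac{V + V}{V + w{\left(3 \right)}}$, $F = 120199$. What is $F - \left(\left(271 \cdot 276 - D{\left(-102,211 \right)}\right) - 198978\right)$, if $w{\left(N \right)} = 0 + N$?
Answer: $244488$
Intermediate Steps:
$w{\left(N \right)} = N$
$b{\left(V \right)} = \frac{2 V}{3 + V}$ ($b{\left(V \right)} = \frac{V + V}{V + 3} = \frac{2 V}{3 + V}$)
$D{\left(T,o \right)} = 5 - T$ ($D{\left(T,o \right)} = 2 \left(-5\right) \frac{1}{3 - 5} - T = 2 \left(-5\right) \frac{1}{-2} - T = 2 \left(-5\right) \left(- \frac{1}{2}\right) - T = 5 - T$)
$F - \left(\left(271 \cdot 276 - D{\left(-102,211 \right)}\right) - 198978\right) = 120199 - \left(\left(271 \cdot 276 - \left(5 - -102\right)\right) - 198978\right) = 120199 - \left(\left(74796 - \left(5 + 102\right)\right) - 198978\right) = 120199 - \left(\left(74796 - 107\right) - 198978\right) = 120199 - \left(74689 - 198978\right) = 120199 - -124289 = 120199 + 124289 = 244488$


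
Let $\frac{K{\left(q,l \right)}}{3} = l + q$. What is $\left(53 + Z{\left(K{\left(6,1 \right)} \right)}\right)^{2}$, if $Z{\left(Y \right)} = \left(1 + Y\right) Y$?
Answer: $265225$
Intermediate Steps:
$K{\left(q,l \right)} = 3 l + 3 q$ ($K{\left(q,l \right)} = 3 \left(l + q\right) = 3 l + 3 q$)
$Z{\left(Y \right)} = Y \left(1 + Y\right)$
$\left(53 + Z{\left(K{\left(6,1 \right)} \right)}\right)^{2} = \left(53 + \left(3 \cdot 1 + 3 \cdot 6\right) \left(1 + \left(3 \cdot 1 + 3 \cdot 6\right)\right)\right)^{2} = \left(53 + \left(3 + 18\right) \left(1 + \left(3 + 18\right)\right)\right)^{2} = \left(53 + 21 \left(1 + 21\right)\right)^{2} = \left(53 + 21 \cdot 22\right)^{2} = \left(53 + 462\right)^{2} = 515^{2} = 265225$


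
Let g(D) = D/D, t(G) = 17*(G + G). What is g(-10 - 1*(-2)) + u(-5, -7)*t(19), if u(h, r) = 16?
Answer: 10337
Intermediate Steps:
t(G) = 34*G (t(G) = 17*(2*G) = 34*G)
g(D) = 1
g(-10 - 1*(-2)) + u(-5, -7)*t(19) = 1 + 16*(34*19) = 1 + 16*646 = 1 + 10336 = 10337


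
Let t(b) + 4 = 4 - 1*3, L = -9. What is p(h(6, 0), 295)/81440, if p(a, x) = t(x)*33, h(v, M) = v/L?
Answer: -99/81440 ≈ -0.0012156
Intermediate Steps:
t(b) = -3 (t(b) = -4 + (4 - 1*3) = -4 + (4 - 3) = -4 + 1 = -3)
h(v, M) = -v/9 (h(v, M) = v/(-9) = v*(-1/9) = -v/9)
p(a, x) = -99 (p(a, x) = -3*33 = -99)
p(h(6, 0), 295)/81440 = -99/81440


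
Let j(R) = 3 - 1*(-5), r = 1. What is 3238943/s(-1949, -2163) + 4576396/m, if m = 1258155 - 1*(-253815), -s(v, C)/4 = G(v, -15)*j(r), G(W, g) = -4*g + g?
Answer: -163019821249/72574560 ≈ -2246.2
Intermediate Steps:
G(W, g) = -3*g
j(R) = 8 (j(R) = 3 + 5 = 8)
s(v, C) = -1440 (s(v, C) = -4*(-3*(-15))*8 = -180*8 = -4*360 = -1440)
m = 1511970 (m = 1258155 + 253815 = 1511970)
3238943/s(-1949, -2163) + 4576396/m = 3238943/(-1440) + 4576396/1511970 = 3238943*(-1/1440) + 4576396*(1/1511970) = -3238943/1440 + 2288198/755985 = -163019821249/72574560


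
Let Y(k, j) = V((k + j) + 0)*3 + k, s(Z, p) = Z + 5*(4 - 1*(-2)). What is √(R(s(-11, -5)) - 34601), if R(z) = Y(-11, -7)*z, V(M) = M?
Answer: 34*I*√31 ≈ 189.3*I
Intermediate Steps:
s(Z, p) = 30 + Z (s(Z, p) = Z + 5*(4 + 2) = Z + 5*6 = Z + 30 = 30 + Z)
Y(k, j) = 3*j + 4*k (Y(k, j) = ((k + j) + 0)*3 + k = ((j + k) + 0)*3 + k = (j + k)*3 + k = (3*j + 3*k) + k = 3*j + 4*k)
R(z) = -65*z (R(z) = (3*(-7) + 4*(-11))*z = (-21 - 44)*z = -65*z)
√(R(s(-11, -5)) - 34601) = √(-65*(30 - 11) - 34601) = √(-65*19 - 34601) = √(-1235 - 34601) = √(-35836) = 34*I*√31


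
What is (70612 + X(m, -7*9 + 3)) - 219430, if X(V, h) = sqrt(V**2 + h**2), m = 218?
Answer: -148818 + 2*sqrt(12781) ≈ -1.4859e+5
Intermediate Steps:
(70612 + X(m, -7*9 + 3)) - 219430 = (70612 + sqrt(218**2 + (-7*9 + 3)**2)) - 219430 = (70612 + sqrt(47524 + (-63 + 3)**2)) - 219430 = (70612 + sqrt(47524 + (-60)**2)) - 219430 = (70612 + sqrt(47524 + 3600)) - 219430 = (70612 + sqrt(51124)) - 219430 = (70612 + 2*sqrt(12781)) - 219430 = -148818 + 2*sqrt(12781)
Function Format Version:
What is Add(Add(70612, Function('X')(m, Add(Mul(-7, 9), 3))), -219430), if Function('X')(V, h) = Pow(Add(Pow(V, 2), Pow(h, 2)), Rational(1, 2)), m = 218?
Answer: Add(-148818, Mul(2, Pow(12781, Rational(1, 2)))) ≈ -1.4859e+5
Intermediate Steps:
Add(Add(70612, Function('X')(m, Add(Mul(-7, 9), 3))), -219430) = Add(Add(70612, Pow(Add(Pow(218, 2), Pow(Add(Mul(-7, 9), 3), 2)), Rational(1, 2))), -219430) = Add(Add(70612, Pow(Add(47524, Pow(Add(-63, 3), 2)), Rational(1, 2))), -219430) = Add(Add(70612, Pow(Add(47524, Pow(-60, 2)), Rational(1, 2))), -219430) = Add(Add(70612, Pow(Add(47524, 3600), Rational(1, 2))), -219430) = Add(Add(70612, Pow(51124, Rational(1, 2))), -219430) = Add(Add(70612, Mul(2, Pow(12781, Rational(1, 2)))), -219430) = Add(-148818, Mul(2, Pow(12781, Rational(1, 2))))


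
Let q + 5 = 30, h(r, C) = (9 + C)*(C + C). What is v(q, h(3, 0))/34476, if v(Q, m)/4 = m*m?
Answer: 0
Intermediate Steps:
h(r, C) = 2*C*(9 + C) (h(r, C) = (9 + C)*(2*C) = 2*C*(9 + C))
q = 25 (q = -5 + 30 = 25)
v(Q, m) = 4*m**2 (v(Q, m) = 4*(m*m) = 4*m**2)
v(q, h(3, 0))/34476 = (4*(2*0*(9 + 0))**2)/34476 = (4*(2*0*9)**2)*(1/34476) = (4*0**2)*(1/34476) = (4*0)*(1/34476) = 0*(1/34476) = 0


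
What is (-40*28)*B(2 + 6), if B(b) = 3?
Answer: -3360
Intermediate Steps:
(-40*28)*B(2 + 6) = -40*28*3 = -1120*3 = -3360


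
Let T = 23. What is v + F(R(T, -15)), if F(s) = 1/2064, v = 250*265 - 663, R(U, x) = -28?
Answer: 135371569/2064 ≈ 65587.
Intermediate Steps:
v = 65587 (v = 66250 - 663 = 65587)
F(s) = 1/2064
v + F(R(T, -15)) = 65587 + 1/2064 = 135371569/2064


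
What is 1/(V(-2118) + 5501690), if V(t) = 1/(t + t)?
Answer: 4236/23305158839 ≈ 1.8176e-7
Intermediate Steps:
V(t) = 1/(2*t)
1/(V(-2118) + 5501690) = 1/((½)/(-2118) + 5501690) = 1/((½)*(-1/2118) + 5501690) = 1/(-1/4236 + 5501690) = 1/(23305158839/4236) = 4236/23305158839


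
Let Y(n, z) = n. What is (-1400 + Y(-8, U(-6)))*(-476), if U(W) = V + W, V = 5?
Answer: 670208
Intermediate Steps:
U(W) = 5 + W
(-1400 + Y(-8, U(-6)))*(-476) = (-1400 - 8)*(-476) = -1408*(-476) = 670208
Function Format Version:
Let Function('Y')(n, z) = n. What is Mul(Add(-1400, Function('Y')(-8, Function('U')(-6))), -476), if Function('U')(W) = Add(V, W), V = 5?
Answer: 670208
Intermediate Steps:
Function('U')(W) = Add(5, W)
Mul(Add(-1400, Function('Y')(-8, Function('U')(-6))), -476) = Mul(Add(-1400, -8), -476) = Mul(-1408, -476) = 670208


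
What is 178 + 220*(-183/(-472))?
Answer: 31069/118 ≈ 263.30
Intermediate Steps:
178 + 220*(-183/(-472)) = 178 + 220*(-183*(-1/472)) = 178 + 220*(183/472) = 178 + 10065/118 = 31069/118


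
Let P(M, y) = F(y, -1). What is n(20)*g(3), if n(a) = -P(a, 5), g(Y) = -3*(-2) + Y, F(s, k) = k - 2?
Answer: 27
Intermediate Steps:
F(s, k) = -2 + k
g(Y) = 6 + Y
P(M, y) = -3 (P(M, y) = -2 - 1 = -3)
n(a) = 3 (n(a) = -1*(-3) = 3)
n(20)*g(3) = 3*(6 + 3) = 3*9 = 27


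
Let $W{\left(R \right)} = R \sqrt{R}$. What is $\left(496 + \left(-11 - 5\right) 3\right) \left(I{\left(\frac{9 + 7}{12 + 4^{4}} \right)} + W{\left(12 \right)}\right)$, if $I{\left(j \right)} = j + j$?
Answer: $\frac{3584}{67} + 10752 \sqrt{3} \approx 18677.0$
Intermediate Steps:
$I{\left(j \right)} = 2 j$
$W{\left(R \right)} = R^{\frac{3}{2}}$
$\left(496 + \left(-11 - 5\right) 3\right) \left(I{\left(\frac{9 + 7}{12 + 4^{4}} \right)} + W{\left(12 \right)}\right) = \left(496 + \left(-11 - 5\right) 3\right) \left(2 \frac{9 + 7}{12 + 4^{4}} + 12^{\frac{3}{2}}\right) = \left(496 - 48\right) \left(2 \frac{16}{12 + 256} + 24 \sqrt{3}\right) = \left(496 - 48\right) \left(2 \cdot \frac{16}{268} + 24 \sqrt{3}\right) = 448 \left(2 \cdot 16 \cdot \frac{1}{268} + 24 \sqrt{3}\right) = 448 \left(2 \cdot \frac{4}{67} + 24 \sqrt{3}\right) = 448 \left(\frac{8}{67} + 24 \sqrt{3}\right) = \frac{3584}{67} + 10752 \sqrt{3}$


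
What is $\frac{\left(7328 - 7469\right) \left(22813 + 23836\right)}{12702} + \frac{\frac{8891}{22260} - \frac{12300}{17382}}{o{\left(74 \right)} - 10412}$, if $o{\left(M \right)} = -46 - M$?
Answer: $- \frac{744551395082190119}{1437822792001680} \approx -517.83$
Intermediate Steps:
$\frac{\left(7328 - 7469\right) \left(22813 + 23836\right)}{12702} + \frac{\frac{8891}{22260} - \frac{12300}{17382}}{o{\left(74 \right)} - 10412} = \frac{\left(7328 - 7469\right) \left(22813 + 23836\right)}{12702} + \frac{\frac{8891}{22260} - \frac{12300}{17382}}{\left(-46 - 74\right) - 10412} = \left(-141\right) 46649 \cdot \frac{1}{12702} + \frac{8891 \cdot \frac{1}{22260} - \frac{2050}{2897}}{\left(-46 - 74\right) - 10412} = \left(-6577509\right) \frac{1}{12702} + \frac{\frac{8891}{22260} - \frac{2050}{2897}}{-120 - 10412} = - \frac{2192503}{4234} - \frac{19875773}{64487220 \left(-10532\right)} = - \frac{2192503}{4234} - - \frac{19875773}{679179401040} = - \frac{2192503}{4234} + \frac{19875773}{679179401040} = - \frac{744551395082190119}{1437822792001680}$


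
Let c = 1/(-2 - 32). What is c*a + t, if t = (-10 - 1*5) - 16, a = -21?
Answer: -1033/34 ≈ -30.382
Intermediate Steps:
c = -1/34 (c = 1/(-34) = -1/34 ≈ -0.029412)
t = -31 (t = (-10 - 5) - 16 = -15 - 16 = -31)
c*a + t = -1/34*(-21) - 31 = 21/34 - 31 = -1033/34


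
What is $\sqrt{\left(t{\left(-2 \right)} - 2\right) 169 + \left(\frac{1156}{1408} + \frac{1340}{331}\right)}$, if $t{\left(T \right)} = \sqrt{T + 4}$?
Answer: $\frac{\sqrt{-282641487194 + 143386424896 \sqrt{2}}}{29128} \approx 9.702 i$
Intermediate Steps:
$t{\left(T \right)} = \sqrt{4 + T}$
$\sqrt{\left(t{\left(-2 \right)} - 2\right) 169 + \left(\frac{1156}{1408} + \frac{1340}{331}\right)} = \sqrt{\left(\sqrt{4 - 2} - 2\right) 169 + \left(\frac{1156}{1408} + \frac{1340}{331}\right)} = \sqrt{\left(\sqrt{2} - 2\right) 169 + \left(1156 \cdot \frac{1}{1408} + 1340 \cdot \frac{1}{331}\right)} = \sqrt{\left(-2 + \sqrt{2}\right) 169 + \left(\frac{289}{352} + \frac{1340}{331}\right)} = \sqrt{\left(-338 + 169 \sqrt{2}\right) + \frac{567339}{116512}} = \sqrt{- \frac{38813717}{116512} + 169 \sqrt{2}}$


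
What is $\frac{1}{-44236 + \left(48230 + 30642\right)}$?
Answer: $\frac{1}{34636} \approx 2.8872 \cdot 10^{-5}$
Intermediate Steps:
$\frac{1}{-44236 + \left(48230 + 30642\right)} = \frac{1}{-44236 + 78872} = \frac{1}{34636}$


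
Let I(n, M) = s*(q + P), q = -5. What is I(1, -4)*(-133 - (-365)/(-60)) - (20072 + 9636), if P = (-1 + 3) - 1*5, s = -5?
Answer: -105814/3 ≈ -35271.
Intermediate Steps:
P = -3 (P = 2 - 5 = -3)
I(n, M) = 40 (I(n, M) = -5*(-5 - 3) = -5*(-8) = 40)
I(1, -4)*(-133 - (-365)/(-60)) - (20072 + 9636) = 40*(-133 - (-365)/(-60)) - (20072 + 9636) = 40*(-133 - (-365)*(-1)/60) - 1*29708 = 40*(-133 - 1*73/12) - 29708 = 40*(-133 - 73/12) - 29708 = 40*(-1669/12) - 29708 = -16690/3 - 29708 = -105814/3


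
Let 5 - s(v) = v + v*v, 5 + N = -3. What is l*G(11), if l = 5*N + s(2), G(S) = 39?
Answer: -1599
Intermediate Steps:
N = -8 (N = -5 - 3 = -8)
s(v) = 5 - v - v² (s(v) = 5 - (v + v*v) = 5 - (v + v²) = 5 + (-v - v²) = 5 - v - v²)
l = -41 (l = 5*(-8) + (5 - 1*2 - 1*2²) = -40 + (5 - 2 - 1*4) = -40 + (5 - 2 - 4) = -40 - 1 = -41)
l*G(11) = -41*39 = -1599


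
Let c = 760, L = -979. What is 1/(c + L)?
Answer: -1/219 ≈ -0.0045662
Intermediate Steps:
1/(c + L) = 1/(760 - 979) = 1/(-219) = -1/219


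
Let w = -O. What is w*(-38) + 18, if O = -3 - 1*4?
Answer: -248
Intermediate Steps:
O = -7 (O = -3 - 4 = -7)
w = 7 (w = -1*(-7) = 7)
w*(-38) + 18 = 7*(-38) + 18 = -266 + 18 = -248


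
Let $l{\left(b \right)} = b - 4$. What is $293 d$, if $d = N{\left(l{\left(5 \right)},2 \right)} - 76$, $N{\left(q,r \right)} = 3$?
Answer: $-21389$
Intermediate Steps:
$l{\left(b \right)} = -4 + b$ ($l{\left(b \right)} = b - 4 = -4 + b$)
$d = -73$ ($d = 3 - 76 = -73$)
$293 d = 293 \left(-73\right) = -21389$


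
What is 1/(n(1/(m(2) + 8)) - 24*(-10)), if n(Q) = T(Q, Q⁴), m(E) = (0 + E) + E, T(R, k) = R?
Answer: 12/2881 ≈ 0.0041652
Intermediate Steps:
m(E) = 2*E (m(E) = E + E = 2*E)
n(Q) = Q
1/(n(1/(m(2) + 8)) - 24*(-10)) = 1/(1/(2*2 + 8) - 24*(-10)) = 1/(1/(4 + 8) + 240) = 1/(1/12 + 240) = 1/(2881/12) = 12/2881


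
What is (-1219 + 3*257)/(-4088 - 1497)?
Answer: 448/5585 ≈ 0.080215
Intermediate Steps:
(-1219 + 3*257)/(-4088 - 1497) = (-1219 + 771)/(-5585) = -448*(-1/5585) = 448/5585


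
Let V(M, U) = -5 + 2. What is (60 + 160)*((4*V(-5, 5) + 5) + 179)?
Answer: 37840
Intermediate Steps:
V(M, U) = -3
(60 + 160)*((4*V(-5, 5) + 5) + 179) = (60 + 160)*((4*(-3) + 5) + 179) = 220*((-12 + 5) + 179) = 220*(-7 + 179) = 220*172 = 37840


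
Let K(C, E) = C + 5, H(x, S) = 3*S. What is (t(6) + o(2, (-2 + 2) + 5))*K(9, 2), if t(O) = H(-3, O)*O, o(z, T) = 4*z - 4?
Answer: 1568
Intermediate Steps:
K(C, E) = 5 + C
o(z, T) = -4 + 4*z
t(O) = 3*O**2 (t(O) = (3*O)*O = 3*O**2)
(t(6) + o(2, (-2 + 2) + 5))*K(9, 2) = (3*6**2 + (-4 + 4*2))*(5 + 9) = (3*36 + (-4 + 8))*14 = (108 + 4)*14 = 112*14 = 1568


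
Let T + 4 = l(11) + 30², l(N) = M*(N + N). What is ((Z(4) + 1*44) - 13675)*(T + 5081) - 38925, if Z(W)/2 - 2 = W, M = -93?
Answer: -53575214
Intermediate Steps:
l(N) = -186*N (l(N) = -93*(N + N) = -186*N)
Z(W) = 4 + 2*W
T = -1150 (T = -4 + (-186*11 + 30²) = -4 + (-2046 + 900) = -4 - 1146 = -1150)
((Z(4) + 1*44) - 13675)*(T + 5081) - 38925 = (((4 + 2*4) + 1*44) - 13675)*(-1150 + 5081) - 38925 = (((4 + 8) + 44) - 13675)*3931 - 38925 = ((12 + 44) - 13675)*3931 - 38925 = (56 - 13675)*3931 - 38925 = -13619*3931 - 38925 = -53536289 - 38925 = -53575214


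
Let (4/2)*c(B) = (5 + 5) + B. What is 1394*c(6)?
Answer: 11152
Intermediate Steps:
c(B) = 5 + B/2 (c(B) = ((5 + 5) + B)/2 = (10 + B)/2 = 5 + B/2)
1394*c(6) = 1394*(5 + (½)*6) = 1394*(5 + 3) = 1394*8 = 11152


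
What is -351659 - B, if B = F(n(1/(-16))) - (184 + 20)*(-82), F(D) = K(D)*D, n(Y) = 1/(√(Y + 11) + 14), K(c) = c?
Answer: -461405830229/1252503 + 1280*√7/1252503 ≈ -3.6839e+5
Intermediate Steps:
n(Y) = 1/(14 + √(11 + Y)) (n(Y) = 1/(√(11 + Y) + 14) = 1/(14 + √(11 + Y)))
F(D) = D² (F(D) = D*D = D²)
B = 16728 + (14 + 5*√7/4)⁻² (B = (1/(14 + √(11 + 1/(-16))))² - (184 + 20)*(-82) = (1/(14 + √(11 - 1/16)))² - 204*(-82) = (1/(14 + √(175/16)))² - 1*(-16728) = (1/(14 + 5*√7/4))² + 16728 = (14 + 5*√7/4)⁻² + 16728 = 16728 + (14 + 5*√7/4)⁻² ≈ 16728.)
-351659 - B = -351659 - (20951877752/1252503 - 1280*√7/1252503) = -351659 + (-20951877752/1252503 + 1280*√7/1252503) = -461405830229/1252503 + 1280*√7/1252503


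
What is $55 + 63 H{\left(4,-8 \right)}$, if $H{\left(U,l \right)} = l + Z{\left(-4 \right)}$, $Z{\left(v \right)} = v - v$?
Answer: $-449$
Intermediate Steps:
$Z{\left(v \right)} = 0$
$H{\left(U,l \right)} = l$ ($H{\left(U,l \right)} = l + 0 = l$)
$55 + 63 H{\left(4,-8 \right)} = 55 + 63 \left(-8\right) = 55 - 504 = -449$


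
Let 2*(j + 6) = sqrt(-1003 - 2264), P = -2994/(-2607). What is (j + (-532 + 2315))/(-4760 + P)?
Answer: -1544213/4135442 - 28677*I*sqrt(3)/8270884 ≈ -0.37341 - 0.0060054*I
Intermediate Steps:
P = 998/869 (P = -2994*(-1/2607) = 998/869 ≈ 1.1484)
j = -6 + 33*I*sqrt(3)/2 (j = -6 + sqrt(-1003 - 2264)/2 = -6 + sqrt(-3267)/2 = -6 + (33*I*sqrt(3))/2 = -6 + 33*I*sqrt(3)/2 ≈ -6.0 + 28.579*I)
(j + (-532 + 2315))/(-4760 + P) = ((-6 + 33*I*sqrt(3)/2) + (-532 + 2315))/(-4760 + 998/869) = ((-6 + 33*I*sqrt(3)/2) + 1783)/(-4135442/869) = (1777 + 33*I*sqrt(3)/2)*(-869/4135442) = -1544213/4135442 - 28677*I*sqrt(3)/8270884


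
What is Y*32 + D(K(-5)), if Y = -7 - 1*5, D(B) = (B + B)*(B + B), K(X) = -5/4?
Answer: -1511/4 ≈ -377.75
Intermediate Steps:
K(X) = -5/4 (K(X) = -5*1/4 = -5/4)
D(B) = 4*B**2 (D(B) = (2*B)*(2*B) = 4*B**2)
Y = -12 (Y = -7 - 5 = -12)
Y*32 + D(K(-5)) = -12*32 + 4*(-5/4)**2 = -384 + 4*(25/16) = -384 + 25/4 = -1511/4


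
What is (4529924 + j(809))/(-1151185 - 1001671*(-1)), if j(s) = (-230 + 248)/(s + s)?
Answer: -3664708525/120956826 ≈ -30.298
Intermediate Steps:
j(s) = 9/s (j(s) = 18/((2*s)) = 18*(1/(2*s)) = 9/s)
(4529924 + j(809))/(-1151185 - 1001671*(-1)) = (4529924 + 9/809)/(-1151185 - 1001671*(-1)) = (4529924 + 9*(1/809))/(-1151185 + 1001671) = (4529924 + 9/809)/(-149514) = (3664708525/809)*(-1/149514) = -3664708525/120956826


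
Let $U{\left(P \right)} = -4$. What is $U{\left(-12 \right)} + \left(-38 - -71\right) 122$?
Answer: $4022$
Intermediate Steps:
$U{\left(-12 \right)} + \left(-38 - -71\right) 122 = -4 + \left(-38 - -71\right) 122 = -4 + \left(-38 + 71\right) 122 = -4 + 33 \cdot 122 = -4 + 4026 = 4022$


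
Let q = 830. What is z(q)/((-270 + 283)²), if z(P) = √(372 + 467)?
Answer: √839/169 ≈ 0.17139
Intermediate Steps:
z(P) = √839
z(q)/((-270 + 283)²) = √839/((-270 + 283)²) = √839/(13²) = √839/169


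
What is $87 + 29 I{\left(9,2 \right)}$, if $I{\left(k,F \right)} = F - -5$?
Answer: $290$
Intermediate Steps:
$I{\left(k,F \right)} = 5 + F$ ($I{\left(k,F \right)} = F + 5 = 5 + F$)
$87 + 29 I{\left(9,2 \right)} = 87 + 29 \left(5 + 2\right) = 87 + 29 \cdot 7 = 87 + 203 = 290$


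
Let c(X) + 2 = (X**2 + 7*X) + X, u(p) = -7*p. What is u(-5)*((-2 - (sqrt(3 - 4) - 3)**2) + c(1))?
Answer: -105 + 210*I ≈ -105.0 + 210.0*I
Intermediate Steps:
c(X) = -2 + X**2 + 8*X (c(X) = -2 + ((X**2 + 7*X) + X) = -2 + (X**2 + 8*X) = -2 + X**2 + 8*X)
u(-5)*((-2 - (sqrt(3 - 4) - 3)**2) + c(1)) = (-7*(-5))*((-2 - (sqrt(3 - 4) - 3)**2) + (-2 + 1**2 + 8*1)) = 35*((-2 - (sqrt(-1) - 3)**2) + (-2 + 1 + 8)) = 35*((-2 - (I - 3)**2) + 7) = 35*((-2 - (-3 + I)**2) + 7) = 35*(5 - (-3 + I)**2) = 175 - 35*(-3 + I)**2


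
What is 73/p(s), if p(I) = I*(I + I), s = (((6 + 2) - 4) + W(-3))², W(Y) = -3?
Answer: 73/2 ≈ 36.500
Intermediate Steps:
s = 1 (s = (((6 + 2) - 4) - 3)² = ((8 - 4) - 3)² = (4 - 3)² = 1² = 1)
p(I) = 2*I² (p(I) = I*(2*I) = 2*I²)
73/p(s) = 73/((2*1²)) = 73/((2*1)) = 73/2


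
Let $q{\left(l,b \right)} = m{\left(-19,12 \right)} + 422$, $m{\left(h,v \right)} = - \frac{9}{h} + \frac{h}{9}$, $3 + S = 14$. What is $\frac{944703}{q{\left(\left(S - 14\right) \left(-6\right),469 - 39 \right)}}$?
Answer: $\frac{161544213}{71882} \approx 2247.4$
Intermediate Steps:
$S = 11$ ($S = -3 + 14 = 11$)
$m{\left(h,v \right)} = - \frac{9}{h} + \frac{h}{9}$ ($m{\left(h,v \right)} = - \frac{9}{h} + h \frac{1}{9} = - \frac{9}{h} + \frac{h}{9}$)
$q{\left(l,b \right)} = \frac{71882}{171}$ ($q{\left(l,b \right)} = \left(- \frac{9}{-19} + \frac{1}{9} \left(-19\right)\right) + 422 = \left(\left(-9\right) \left(- \frac{1}{19}\right) - \frac{19}{9}\right) + 422 = \left(\frac{9}{19} - \frac{19}{9}\right) + 422 = - \frac{280}{171} + 422 = \frac{71882}{171}$)
$\frac{944703}{q{\left(\left(S - 14\right) \left(-6\right),469 - 39 \right)}} = \frac{944703}{\frac{71882}{171}} = 944703 \cdot \frac{171}{71882} = \frac{161544213}{71882}$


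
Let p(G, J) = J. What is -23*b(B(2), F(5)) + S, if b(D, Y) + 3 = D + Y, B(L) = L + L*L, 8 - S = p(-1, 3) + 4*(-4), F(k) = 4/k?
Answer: -332/5 ≈ -66.400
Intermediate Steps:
S = 21 (S = 8 - (3 + 4*(-4)) = 8 - (3 - 16) = 8 - 1*(-13) = 8 + 13 = 21)
B(L) = L + L²
b(D, Y) = -3 + D + Y (b(D, Y) = -3 + (D + Y) = -3 + D + Y)
-23*b(B(2), F(5)) + S = -23*(-3 + 2*(1 + 2) + 4/5) + 21 = -23*(-3 + 2*3 + 4*(⅕)) + 21 = -23*(-3 + 6 + ⅘) + 21 = -23*19/5 + 21 = -437/5 + 21 = -332/5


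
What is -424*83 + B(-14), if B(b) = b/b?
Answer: -35191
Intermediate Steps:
B(b) = 1
-424*83 + B(-14) = -424*83 + 1 = -35192 + 1 = -35191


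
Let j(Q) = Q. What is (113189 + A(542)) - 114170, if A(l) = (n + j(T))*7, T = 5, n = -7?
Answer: -995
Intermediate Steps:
A(l) = -14 (A(l) = (-7 + 5)*7 = -2*7 = -14)
(113189 + A(542)) - 114170 = (113189 - 14) - 114170 = 113175 - 114170 = -995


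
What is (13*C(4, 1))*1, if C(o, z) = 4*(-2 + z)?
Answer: -52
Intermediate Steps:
C(o, z) = -8 + 4*z
(13*C(4, 1))*1 = (13*(-8 + 4*1))*1 = (13*(-8 + 4))*1 = (13*(-4))*1 = -52*1 = -52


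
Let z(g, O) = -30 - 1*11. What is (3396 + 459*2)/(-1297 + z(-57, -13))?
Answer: -719/223 ≈ -3.2242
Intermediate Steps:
z(g, O) = -41 (z(g, O) = -30 - 11 = -41)
(3396 + 459*2)/(-1297 + z(-57, -13)) = (3396 + 459*2)/(-1297 - 41) = (3396 + 918)/(-1338) = 4314*(-1/1338) = -719/223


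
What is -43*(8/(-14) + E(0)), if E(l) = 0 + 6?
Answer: -1634/7 ≈ -233.43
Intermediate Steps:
E(l) = 6
-43*(8/(-14) + E(0)) = -43*(8/(-14) + 6) = -43*(8*(-1/14) + 6) = -43*(-4/7 + 6) = -43*38/7 = -1634/7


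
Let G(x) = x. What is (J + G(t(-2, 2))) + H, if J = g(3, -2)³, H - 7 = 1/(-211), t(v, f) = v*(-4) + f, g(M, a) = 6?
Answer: 49162/211 ≈ 233.00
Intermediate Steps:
t(v, f) = f - 4*v (t(v, f) = -4*v + f = f - 4*v)
H = 1476/211 (H = 7 + 1/(-211) = 7 - 1/211 = 1476/211 ≈ 6.9953)
J = 216 (J = 6³ = 216)
(J + G(t(-2, 2))) + H = (216 + (2 - 4*(-2))) + 1476/211 = (216 + (2 + 8)) + 1476/211 = (216 + 10) + 1476/211 = 226 + 1476/211 = 49162/211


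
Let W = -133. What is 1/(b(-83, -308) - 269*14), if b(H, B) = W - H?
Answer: -1/3816 ≈ -0.00026205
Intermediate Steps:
b(H, B) = -133 - H
1/(b(-83, -308) - 269*14) = 1/((-133 - 1*(-83)) - 269*14) = 1/((-133 + 83) - 3766) = 1/(-50 - 3766) = 1/(-3816) = -1/3816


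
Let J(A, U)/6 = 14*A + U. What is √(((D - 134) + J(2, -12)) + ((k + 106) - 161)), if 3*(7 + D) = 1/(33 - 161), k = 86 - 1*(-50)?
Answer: √82938/48 ≈ 5.9998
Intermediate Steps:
J(A, U) = 6*U + 84*A (J(A, U) = 6*(14*A + U) = 6*(U + 14*A) = 6*U + 84*A)
k = 136 (k = 86 + 50 = 136)
D = -2689/384 (D = -7 + 1/(3*(33 - 161)) = -7 + (⅓)/(-128) = -7 + (⅓)*(-1/128) = -7 - 1/384 = -2689/384 ≈ -7.0026)
√(((D - 134) + J(2, -12)) + ((k + 106) - 161)) = √(((-2689/384 - 134) + (6*(-12) + 84*2)) + ((136 + 106) - 161)) = √((-54145/384 + (-72 + 168)) + (242 - 161)) = √((-54145/384 + 96) + 81) = √(-17281/384 + 81) = √(13823/384) = √82938/48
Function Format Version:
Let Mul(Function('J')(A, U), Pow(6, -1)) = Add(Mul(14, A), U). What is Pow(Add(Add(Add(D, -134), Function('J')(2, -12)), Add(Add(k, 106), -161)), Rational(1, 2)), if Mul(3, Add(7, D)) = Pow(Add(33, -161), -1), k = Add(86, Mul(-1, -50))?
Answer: Mul(Rational(1, 48), Pow(82938, Rational(1, 2))) ≈ 5.9998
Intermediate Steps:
Function('J')(A, U) = Add(Mul(6, U), Mul(84, A)) (Function('J')(A, U) = Mul(6, Add(Mul(14, A), U)) = Mul(6, Add(U, Mul(14, A))) = Add(Mul(6, U), Mul(84, A)))
k = 136 (k = Add(86, 50) = 136)
D = Rational(-2689, 384) (D = Add(-7, Mul(Rational(1, 3), Pow(Add(33, -161), -1))) = Add(-7, Mul(Rational(1, 3), Pow(-128, -1))) = Add(-7, Mul(Rational(1, 3), Rational(-1, 128))) = Add(-7, Rational(-1, 384)) = Rational(-2689, 384) ≈ -7.0026)
Pow(Add(Add(Add(D, -134), Function('J')(2, -12)), Add(Add(k, 106), -161)), Rational(1, 2)) = Pow(Add(Add(Add(Rational(-2689, 384), -134), Add(Mul(6, -12), Mul(84, 2))), Add(Add(136, 106), -161)), Rational(1, 2)) = Pow(Add(Add(Rational(-54145, 384), Add(-72, 168)), Add(242, -161)), Rational(1, 2)) = Pow(Add(Add(Rational(-54145, 384), 96), 81), Rational(1, 2)) = Pow(Add(Rational(-17281, 384), 81), Rational(1, 2)) = Pow(Rational(13823, 384), Rational(1, 2)) = Mul(Rational(1, 48), Pow(82938, Rational(1, 2)))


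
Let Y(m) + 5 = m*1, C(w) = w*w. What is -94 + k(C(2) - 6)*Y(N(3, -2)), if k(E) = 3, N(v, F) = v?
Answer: -100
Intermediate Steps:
C(w) = w²
Y(m) = -5 + m (Y(m) = -5 + m*1 = -5 + m)
-94 + k(C(2) - 6)*Y(N(3, -2)) = -94 + 3*(-5 + 3) = -94 + 3*(-2) = -94 - 6 = -100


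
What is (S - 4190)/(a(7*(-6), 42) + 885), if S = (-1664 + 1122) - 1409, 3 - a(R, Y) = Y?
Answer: -2047/282 ≈ -7.2589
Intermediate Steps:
a(R, Y) = 3 - Y
S = -1951 (S = -542 - 1409 = -1951)
(S - 4190)/(a(7*(-6), 42) + 885) = (-1951 - 4190)/((3 - 1*42) + 885) = -6141/((3 - 42) + 885) = -6141/(-39 + 885) = -6141/846 = -6141*1/846 = -2047/282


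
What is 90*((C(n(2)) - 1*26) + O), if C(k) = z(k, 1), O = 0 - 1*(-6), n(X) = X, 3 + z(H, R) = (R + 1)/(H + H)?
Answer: -2025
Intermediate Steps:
z(H, R) = -3 + (1 + R)/(2*H) (z(H, R) = -3 + (R + 1)/(H + H) = -3 + (1 + R)/((2*H)) = -3 + (1 + R)*(1/(2*H)) = -3 + (1 + R)/(2*H))
O = 6 (O = 0 + 6 = 6)
C(k) = (2 - 6*k)/(2*k) (C(k) = (1 + 1 - 6*k)/(2*k) = (2 - 6*k)/(2*k))
90*((C(n(2)) - 1*26) + O) = 90*(((-3 + 1/2) - 1*26) + 6) = 90*(((-3 + ½) - 26) + 6) = 90*((-5/2 - 26) + 6) = 90*(-57/2 + 6) = 90*(-45/2) = -2025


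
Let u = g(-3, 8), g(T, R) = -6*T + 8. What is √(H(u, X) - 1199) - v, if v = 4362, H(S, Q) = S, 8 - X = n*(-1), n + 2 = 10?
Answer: -4362 + I*√1173 ≈ -4362.0 + 34.249*I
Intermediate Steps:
g(T, R) = 8 - 6*T
n = 8 (n = -2 + 10 = 8)
X = 16 (X = 8 - 8*(-1) = 8 - 1*(-8) = 8 + 8 = 16)
u = 26 (u = 8 - 6*(-3) = 8 + 18 = 26)
√(H(u, X) - 1199) - v = √(26 - 1199) - 1*4362 = √(-1173) - 4362 = I*√1173 - 4362 = -4362 + I*√1173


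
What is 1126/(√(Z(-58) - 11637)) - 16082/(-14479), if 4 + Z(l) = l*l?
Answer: 16082/14479 - 1126*I*√8277/8277 ≈ 1.1107 - 12.377*I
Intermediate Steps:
Z(l) = -4 + l² (Z(l) = -4 + l*l = -4 + l²)
1126/(√(Z(-58) - 11637)) - 16082/(-14479) = 1126/(√((-4 + (-58)²) - 11637)) - 16082/(-14479) = 1126/(√((-4 + 3364) - 11637)) - 16082*(-1/14479) = 1126/(√(3360 - 11637)) + 16082/14479 = 1126/(√(-8277)) + 16082/14479 = 1126/((I*√8277)) + 16082/14479 = 1126*(-I*√8277/8277) + 16082/14479 = -1126*I*√8277/8277 + 16082/14479 = 16082/14479 - 1126*I*√8277/8277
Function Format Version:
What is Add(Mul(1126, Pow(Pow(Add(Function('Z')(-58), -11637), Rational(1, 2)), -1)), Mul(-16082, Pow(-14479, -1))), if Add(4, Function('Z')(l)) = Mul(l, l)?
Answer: Add(Rational(16082, 14479), Mul(Rational(-1126, 8277), I, Pow(8277, Rational(1, 2)))) ≈ Add(1.1107, Mul(-12.377, I))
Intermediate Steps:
Function('Z')(l) = Add(-4, Pow(l, 2)) (Function('Z')(l) = Add(-4, Mul(l, l)) = Add(-4, Pow(l, 2)))
Add(Mul(1126, Pow(Pow(Add(Function('Z')(-58), -11637), Rational(1, 2)), -1)), Mul(-16082, Pow(-14479, -1))) = Add(Mul(1126, Pow(Pow(Add(Add(-4, Pow(-58, 2)), -11637), Rational(1, 2)), -1)), Mul(-16082, Pow(-14479, -1))) = Add(Mul(1126, Pow(Pow(Add(Add(-4, 3364), -11637), Rational(1, 2)), -1)), Mul(-16082, Rational(-1, 14479))) = Add(Mul(1126, Pow(Pow(Add(3360, -11637), Rational(1, 2)), -1)), Rational(16082, 14479)) = Add(Mul(1126, Pow(Pow(-8277, Rational(1, 2)), -1)), Rational(16082, 14479)) = Add(Mul(1126, Pow(Mul(I, Pow(8277, Rational(1, 2))), -1)), Rational(16082, 14479)) = Add(Mul(1126, Mul(Rational(-1, 8277), I, Pow(8277, Rational(1, 2)))), Rational(16082, 14479)) = Add(Mul(Rational(-1126, 8277), I, Pow(8277, Rational(1, 2))), Rational(16082, 14479)) = Add(Rational(16082, 14479), Mul(Rational(-1126, 8277), I, Pow(8277, Rational(1, 2))))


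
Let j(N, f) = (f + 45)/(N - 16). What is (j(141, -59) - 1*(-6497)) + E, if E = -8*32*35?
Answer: -307889/125 ≈ -2463.1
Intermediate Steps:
E = -8960 (E = -256*35 = -8960)
j(N, f) = (45 + f)/(-16 + N)
(j(141, -59) - 1*(-6497)) + E = ((45 - 59)/(-16 + 141) - 1*(-6497)) - 8960 = (-14/125 + 6497) - 8960 = 812111/125 - 8960 = -307889/125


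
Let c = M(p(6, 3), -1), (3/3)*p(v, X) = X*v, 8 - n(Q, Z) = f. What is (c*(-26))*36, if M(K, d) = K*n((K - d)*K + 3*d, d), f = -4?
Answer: -202176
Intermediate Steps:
n(Q, Z) = 12 (n(Q, Z) = 8 - 1*(-4) = 8 + 4 = 12)
p(v, X) = X*v
M(K, d) = 12*K (M(K, d) = K*12 = 12*K)
c = 216 (c = 12*(3*6) = 12*18 = 216)
(c*(-26))*36 = (216*(-26))*36 = -5616*36 = -202176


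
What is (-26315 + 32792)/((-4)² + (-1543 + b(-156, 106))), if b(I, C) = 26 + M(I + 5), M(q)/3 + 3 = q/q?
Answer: -6477/1507 ≈ -4.2979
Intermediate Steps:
M(q) = -6 (M(q) = -9 + 3*(q/q) = -9 + 3*1 = -9 + 3 = -6)
b(I, C) = 20 (b(I, C) = 26 - 6 = 20)
(-26315 + 32792)/((-4)² + (-1543 + b(-156, 106))) = (-26315 + 32792)/((-4)² + (-1543 + 20)) = 6477/(16 - 1523) = 6477/(-1507) = 6477*(-1/1507) = -6477/1507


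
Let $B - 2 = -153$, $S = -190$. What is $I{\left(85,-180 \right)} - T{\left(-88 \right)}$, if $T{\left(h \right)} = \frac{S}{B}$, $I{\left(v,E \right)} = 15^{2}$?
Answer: $\frac{33785}{151} \approx 223.74$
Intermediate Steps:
$B = -151$ ($B = 2 - 153 = -151$)
$I{\left(v,E \right)} = 225$
$T{\left(h \right)} = \frac{190}{151}$ ($T{\left(h \right)} = - \frac{190}{-151} = \left(-190\right) \left(- \frac{1}{151}\right) = \frac{190}{151}$)
$I{\left(85,-180 \right)} - T{\left(-88 \right)} = 225 - \frac{190}{151} = \frac{33785}{151}$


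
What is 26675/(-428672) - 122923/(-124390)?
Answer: 24687772503/26661255040 ≈ 0.92598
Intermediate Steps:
26675/(-428672) - 122923/(-124390) = 26675*(-1/428672) - 122923*(-1/124390) = -26675/428672 + 122923/124390 = 24687772503/26661255040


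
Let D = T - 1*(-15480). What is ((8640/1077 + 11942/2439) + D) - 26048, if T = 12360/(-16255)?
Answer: -30048036103042/2846578851 ≈ -10556.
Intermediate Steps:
T = -2472/3251 (T = 12360*(-1/16255) = -2472/3251 ≈ -0.76038)
D = 50323008/3251 (D = -2472/3251 - 1*(-15480) = -2472/3251 + 15480 = 50323008/3251 ≈ 15479.)
((8640/1077 + 11942/2439) + D) - 26048 = ((8640/1077 + 11942/2439) + 50323008/3251) - 26048 = ((8640*(1/1077) + 11942*(1/2439)) + 50323008/3251) - 26048 = ((2880/359 + 11942/2439) + 50323008/3251) - 26048 = (11311498/875601 + 50323008/3251) - 26048 = 44099649807806/2846578851 - 26048 = -30048036103042/2846578851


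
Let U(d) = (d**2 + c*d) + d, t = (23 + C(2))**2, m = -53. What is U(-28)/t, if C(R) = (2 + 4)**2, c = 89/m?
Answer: 42560/184493 ≈ 0.23069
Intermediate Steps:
c = -89/53 (c = 89/(-53) = 89*(-1/53) = -89/53 ≈ -1.6792)
C(R) = 36 (C(R) = 6**2 = 36)
t = 3481 (t = (23 + 36)**2 = 59**2 = 3481)
U(d) = d**2 - 36*d/53 (U(d) = (d**2 - 89*d/53) + d = d**2 - 36*d/53)
U(-28)/t = ((1/53)*(-28)*(-36 + 53*(-28)))/3481 = ((1/53)*(-28)*(-36 - 1484))*(1/3481) = ((1/53)*(-28)*(-1520))*(1/3481) = (42560/53)*(1/3481) = 42560/184493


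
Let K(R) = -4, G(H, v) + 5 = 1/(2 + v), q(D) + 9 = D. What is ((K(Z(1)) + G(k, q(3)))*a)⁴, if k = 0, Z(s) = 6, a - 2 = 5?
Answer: 4499860561/256 ≈ 1.7578e+7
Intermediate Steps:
a = 7 (a = 2 + 5 = 7)
q(D) = -9 + D
G(H, v) = -5 + 1/(2 + v)
((K(Z(1)) + G(k, q(3)))*a)⁴ = ((-4 + (-9 - 5*(-9 + 3))/(2 + (-9 + 3)))*7)⁴ = ((-4 + (-9 - 5*(-6))/(2 - 6))*7)⁴ = ((-4 + (-9 + 30)/(-4))*7)⁴ = ((-4 - ¼*21)*7)⁴ = ((-4 - 21/4)*7)⁴ = (-37/4*7)⁴ = (-259/4)⁴ = 4499860561/256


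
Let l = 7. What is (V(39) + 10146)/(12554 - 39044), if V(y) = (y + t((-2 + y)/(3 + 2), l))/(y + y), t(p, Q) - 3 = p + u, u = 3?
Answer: -1978601/5165550 ≈ -0.38304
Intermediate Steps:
t(p, Q) = 6 + p (t(p, Q) = 3 + (p + 3) = 3 + (3 + p) = 6 + p)
V(y) = (28/5 + 6*y/5)/(2*y) (V(y) = (y + (6 + (-2 + y)/(3 + 2)))/(y + y) = (y + (6 + (-2 + y)/5))/((2*y)) = (y + (6 + (-2 + y)*(⅕)))*(1/(2*y)) = (y + (6 + (-⅖ + y/5)))*(1/(2*y)) = (y + (28/5 + y/5))*(1/(2*y)) = (28/5 + 6*y/5)*(1/(2*y)) = (28/5 + 6*y/5)/(2*y))
(V(39) + 10146)/(12554 - 39044) = ((⅕)*(14 + 3*39)/39 + 10146)/(12554 - 39044) = ((⅕)*(1/39)*(14 + 117) + 10146)/(-26490) = ((⅕)*(1/39)*131 + 10146)*(-1/26490) = (131/195 + 10146)*(-1/26490) = (1978601/195)*(-1/26490) = -1978601/5165550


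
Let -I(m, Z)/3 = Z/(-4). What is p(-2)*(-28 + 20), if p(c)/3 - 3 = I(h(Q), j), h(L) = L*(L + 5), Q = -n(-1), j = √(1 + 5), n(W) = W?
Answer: -72 - 18*√6 ≈ -116.09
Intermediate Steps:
j = √6 ≈ 2.4495
Q = 1 (Q = -1*(-1) = 1)
h(L) = L*(5 + L)
I(m, Z) = 3*Z/4 (I(m, Z) = -3*Z/(-4) = -3*Z*(-1)/4 = -(-3)*Z/4 = 3*Z/4)
p(c) = 9 + 9*√6/4 (p(c) = 9 + 3*(3*√6/4) = 9 + 9*√6/4)
p(-2)*(-28 + 20) = (9 + 9*√6/4)*(-28 + 20) = (9 + 9*√6/4)*(-8) = -72 - 18*√6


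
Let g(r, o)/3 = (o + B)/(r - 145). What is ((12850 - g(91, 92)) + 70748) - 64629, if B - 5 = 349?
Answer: 170944/9 ≈ 18994.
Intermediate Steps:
B = 354 (B = 5 + 349 = 354)
g(r, o) = 3*(354 + o)/(-145 + r) (g(r, o) = 3*((o + 354)/(r - 145)) = 3*((354 + o)/(-145 + r)) = 3*(354 + o)/(-145 + r))
((12850 - g(91, 92)) + 70748) - 64629 = ((12850 - 3*(354 + 92)/(-145 + 91)) + 70748) - 64629 = ((12850 - 3*446/(-54)) + 70748) - 64629 = ((12850 - 3*(-1)*446/54) + 70748) - 64629 = ((12850 - 1*(-223/9)) + 70748) - 64629 = ((12850 + 223/9) + 70748) - 64629 = (115873/9 + 70748) - 64629 = 752605/9 - 64629 = 170944/9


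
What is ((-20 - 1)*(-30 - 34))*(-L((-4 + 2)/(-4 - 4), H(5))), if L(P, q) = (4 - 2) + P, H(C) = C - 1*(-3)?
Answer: -3024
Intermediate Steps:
H(C) = 3 + C (H(C) = C + 3 = 3 + C)
L(P, q) = 2 + P
((-20 - 1)*(-30 - 34))*(-L((-4 + 2)/(-4 - 4), H(5))) = ((-20 - 1)*(-30 - 34))*(-(2 + (-4 + 2)/(-4 - 4))) = (-21*(-64))*(-(2 - 2/(-8))) = 1344*(-(2 - 2*(-⅛))) = 1344*(-(2 + ¼)) = 1344*(-1*9/4) = 1344*(-9/4) = -3024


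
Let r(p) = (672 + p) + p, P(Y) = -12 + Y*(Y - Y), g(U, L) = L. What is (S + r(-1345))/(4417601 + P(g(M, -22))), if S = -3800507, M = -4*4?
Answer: -3802525/4417589 ≈ -0.86077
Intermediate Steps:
M = -16
P(Y) = -12 (P(Y) = -12 + Y*0 = -12 + 0 = -12)
r(p) = 672 + 2*p
(S + r(-1345))/(4417601 + P(g(M, -22))) = (-3800507 + (672 + 2*(-1345)))/(4417601 - 12) = (-3800507 + (672 - 2690))/4417589 = (-3800507 - 2018)*(1/4417589) = -3802525*1/4417589 = -3802525/4417589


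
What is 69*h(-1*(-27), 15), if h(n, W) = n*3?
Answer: 5589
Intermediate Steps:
h(n, W) = 3*n
69*h(-1*(-27), 15) = 69*(3*(-1*(-27))) = 69*(3*27) = 69*81 = 5589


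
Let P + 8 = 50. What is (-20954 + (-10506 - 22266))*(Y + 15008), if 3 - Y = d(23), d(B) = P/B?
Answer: -18546806186/23 ≈ -8.0638e+8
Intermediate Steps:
P = 42 (P = -8 + 50 = 42)
d(B) = 42/B
Y = 27/23 (Y = 3 - 42/23 = 27/23 ≈ 1.1739)
(-20954 + (-10506 - 22266))*(Y + 15008) = (-20954 + (-10506 - 22266))*(27/23 + 15008) = (-20954 - 32772)*(345211/23) = -53726*345211/23 = -18546806186/23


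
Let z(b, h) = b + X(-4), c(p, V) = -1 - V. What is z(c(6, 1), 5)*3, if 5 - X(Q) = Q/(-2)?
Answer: 3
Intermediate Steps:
X(Q) = 5 + Q/2 (X(Q) = 5 - Q/(-2) = 5 - Q*(-1)/2 = 5 - (-1)*Q/2 = 5 + Q/2)
z(b, h) = 3 + b (z(b, h) = b + (5 + (½)*(-4)) = b + (5 - 2) = b + 3 = 3 + b)
z(c(6, 1), 5)*3 = (3 + (-1 - 1*1))*3 = (3 + (-1 - 1))*3 = (3 - 2)*3 = 1*3 = 3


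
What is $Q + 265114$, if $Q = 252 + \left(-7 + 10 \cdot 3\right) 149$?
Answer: $268793$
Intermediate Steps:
$Q = 3679$ ($Q = 252 + \left(-7 + 30\right) 149 = 252 + 23 \cdot 149 = 252 + 3427 = 3679$)
$Q + 265114 = 3679 + 265114 = 268793$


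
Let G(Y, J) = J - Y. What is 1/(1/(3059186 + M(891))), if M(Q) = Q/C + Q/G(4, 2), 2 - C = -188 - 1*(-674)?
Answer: 134584501/44 ≈ 3.0587e+6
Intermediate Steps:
C = -484 (C = 2 - (-188 - 1*(-674)) = 2 - (-188 + 674) = 2 - 1*486 = 2 - 486 = -484)
M(Q) = -243*Q/484 (M(Q) = Q/(-484) + Q/(2 - 1*4) = Q*(-1/484) + Q/(2 - 4) = -Q/484 + Q/(-2) = -Q/484 + Q*(-1/2) = -Q/484 - Q/2 = -243*Q/484)
1/(1/(3059186 + M(891))) = 1/(1/(3059186 - 243/484*891)) = 1/(1/(3059186 - 19683/44)) = 1/(1/(134584501/44)) = 1/(44/134584501) = 134584501/44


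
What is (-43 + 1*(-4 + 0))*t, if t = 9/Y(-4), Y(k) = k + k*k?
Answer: -141/4 ≈ -35.250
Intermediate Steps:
Y(k) = k + k**2
t = 3/4 (t = 9/((-4*(1 - 4))) = 9/((-4*(-3))) = 9/12 = 9*(1/12) = 3/4 ≈ 0.75000)
(-43 + 1*(-4 + 0))*t = (-43 + 1*(-4 + 0))*(3/4) = (-43 + 1*(-4))*(3/4) = (-43 - 4)*(3/4) = -47*3/4 = -141/4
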